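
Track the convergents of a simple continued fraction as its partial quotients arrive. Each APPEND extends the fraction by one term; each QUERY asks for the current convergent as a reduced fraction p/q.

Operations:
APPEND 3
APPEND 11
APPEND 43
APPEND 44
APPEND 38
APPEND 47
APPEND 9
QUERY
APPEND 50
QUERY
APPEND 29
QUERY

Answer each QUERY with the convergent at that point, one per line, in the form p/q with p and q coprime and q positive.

APPEND 3: p_0 = 3·1 + 0 = 3, q_0 = 3·0 + 1 = 1 → 3/1
APPEND 11: p_1 = 11·3 + 1 = 34, q_1 = 11·1 + 0 = 11 → 34/11
APPEND 43: p_2 = 43·34 + 3 = 1465, q_2 = 43·11 + 1 = 474 → 1465/474
APPEND 44: p_3 = 44·1465 + 34 = 64494, q_3 = 44·474 + 11 = 20867 → 64494/20867
APPEND 38: p_4 = 38·64494 + 1465 = 2452237, q_4 = 38·20867 + 474 = 793420 → 2452237/793420
APPEND 47: p_5 = 47·2452237 + 64494 = 115319633, q_5 = 47·793420 + 20867 = 37311607 → 115319633/37311607
APPEND 9: p_6 = 9·115319633 + 2452237 = 1040328934, q_6 = 9·37311607 + 793420 = 336597883 → 1040328934/336597883
APPEND 50: p_7 = 50·1040328934 + 115319633 = 52131766333, q_7 = 50·336597883 + 37311607 = 16867205757 → 52131766333/16867205757
APPEND 29: p_8 = 29·52131766333 + 1040328934 = 1512861552591, q_8 = 29·16867205757 + 336597883 = 489485564836 → 1512861552591/489485564836

1040328934/336597883
52131766333/16867205757
1512861552591/489485564836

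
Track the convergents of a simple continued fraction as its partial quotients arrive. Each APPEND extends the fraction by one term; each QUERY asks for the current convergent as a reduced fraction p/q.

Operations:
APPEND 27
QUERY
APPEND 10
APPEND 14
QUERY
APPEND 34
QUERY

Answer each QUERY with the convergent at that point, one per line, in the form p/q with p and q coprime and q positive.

27/1
3821/141
130185/4804

APPEND 27: p_0 = 27·1 + 0 = 27, q_0 = 27·0 + 1 = 1 → 27/1
APPEND 10: p_1 = 10·27 + 1 = 271, q_1 = 10·1 + 0 = 10 → 271/10
APPEND 14: p_2 = 14·271 + 27 = 3821, q_2 = 14·10 + 1 = 141 → 3821/141
APPEND 34: p_3 = 34·3821 + 271 = 130185, q_3 = 34·141 + 10 = 4804 → 130185/4804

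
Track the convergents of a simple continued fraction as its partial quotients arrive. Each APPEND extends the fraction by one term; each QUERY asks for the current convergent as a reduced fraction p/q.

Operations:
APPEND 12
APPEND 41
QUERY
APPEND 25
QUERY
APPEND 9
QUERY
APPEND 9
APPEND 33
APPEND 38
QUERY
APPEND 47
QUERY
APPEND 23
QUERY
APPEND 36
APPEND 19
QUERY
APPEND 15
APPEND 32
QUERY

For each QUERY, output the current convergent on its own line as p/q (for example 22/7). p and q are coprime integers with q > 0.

APPEND 12: p_0 = 12·1 + 0 = 12, q_0 = 12·0 + 1 = 1 → 12/1
APPEND 41: p_1 = 41·12 + 1 = 493, q_1 = 41·1 + 0 = 41 → 493/41
APPEND 25: p_2 = 25·493 + 12 = 12337, q_2 = 25·41 + 1 = 1026 → 12337/1026
APPEND 9: p_3 = 9·12337 + 493 = 111526, q_3 = 9·1026 + 41 = 9275 → 111526/9275
APPEND 9: p_4 = 9·111526 + 12337 = 1016071, q_4 = 9·9275 + 1026 = 84501 → 1016071/84501
APPEND 33: p_5 = 33·1016071 + 111526 = 33641869, q_5 = 33·84501 + 9275 = 2797808 → 33641869/2797808
APPEND 38: p_6 = 38·33641869 + 1016071 = 1279407093, q_6 = 38·2797808 + 84501 = 106401205 → 1279407093/106401205
APPEND 47: p_7 = 47·1279407093 + 33641869 = 60165775240, q_7 = 47·106401205 + 2797808 = 5003654443 → 60165775240/5003654443
APPEND 23: p_8 = 23·60165775240 + 1279407093 = 1385092237613, q_8 = 23·5003654443 + 106401205 = 115190453394 → 1385092237613/115190453394
APPEND 36: p_9 = 36·1385092237613 + 60165775240 = 49923486329308, q_9 = 36·115190453394 + 5003654443 = 4151859976627 → 49923486329308/4151859976627
APPEND 19: p_10 = 19·49923486329308 + 1385092237613 = 949931332494465, q_10 = 19·4151859976627 + 115190453394 = 79000530009307 → 949931332494465/79000530009307
APPEND 15: p_11 = 15·949931332494465 + 49923486329308 = 14298893473746283, q_11 = 15·79000530009307 + 4151859976627 = 1189159810116232 → 14298893473746283/1189159810116232
APPEND 32: p_12 = 32·14298893473746283 + 949931332494465 = 458514522492375521, q_12 = 32·1189159810116232 + 79000530009307 = 38132114453728731 → 458514522492375521/38132114453728731

493/41
12337/1026
111526/9275
1279407093/106401205
60165775240/5003654443
1385092237613/115190453394
949931332494465/79000530009307
458514522492375521/38132114453728731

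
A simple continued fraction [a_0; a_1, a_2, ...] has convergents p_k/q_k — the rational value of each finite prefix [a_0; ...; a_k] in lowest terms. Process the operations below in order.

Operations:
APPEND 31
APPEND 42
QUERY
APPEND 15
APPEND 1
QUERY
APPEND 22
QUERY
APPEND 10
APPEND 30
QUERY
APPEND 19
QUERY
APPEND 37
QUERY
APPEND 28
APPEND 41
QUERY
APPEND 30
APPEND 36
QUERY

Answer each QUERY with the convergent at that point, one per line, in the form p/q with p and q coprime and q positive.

APPEND 31: p_0 = 31·1 + 0 = 31, q_0 = 31·0 + 1 = 1 → 31/1
APPEND 42: p_1 = 42·31 + 1 = 1303, q_1 = 42·1 + 0 = 42 → 1303/42
APPEND 15: p_2 = 15·1303 + 31 = 19576, q_2 = 15·42 + 1 = 631 → 19576/631
APPEND 1: p_3 = 1·19576 + 1303 = 20879, q_3 = 1·631 + 42 = 673 → 20879/673
APPEND 22: p_4 = 22·20879 + 19576 = 478914, q_4 = 22·673 + 631 = 15437 → 478914/15437
APPEND 10: p_5 = 10·478914 + 20879 = 4810019, q_5 = 10·15437 + 673 = 155043 → 4810019/155043
APPEND 30: p_6 = 30·4810019 + 478914 = 144779484, q_6 = 30·155043 + 15437 = 4666727 → 144779484/4666727
APPEND 19: p_7 = 19·144779484 + 4810019 = 2755620215, q_7 = 19·4666727 + 155043 = 88822856 → 2755620215/88822856
APPEND 37: p_8 = 37·2755620215 + 144779484 = 102102727439, q_8 = 37·88822856 + 4666727 = 3291112399 → 102102727439/3291112399
APPEND 28: p_9 = 28·102102727439 + 2755620215 = 2861631988507, q_9 = 28·3291112399 + 88822856 = 92239970028 → 2861631988507/92239970028
APPEND 41: p_10 = 41·2861631988507 + 102102727439 = 117429014256226, q_10 = 41·92239970028 + 3291112399 = 3785129883547 → 117429014256226/3785129883547
APPEND 30: p_11 = 30·117429014256226 + 2861631988507 = 3525732059675287, q_11 = 30·3785129883547 + 92239970028 = 113646136476438 → 3525732059675287/113646136476438
APPEND 36: p_12 = 36·3525732059675287 + 117429014256226 = 127043783162566558, q_12 = 36·113646136476438 + 3785129883547 = 4095046043035315 → 127043783162566558/4095046043035315

1303/42
20879/673
478914/15437
144779484/4666727
2755620215/88822856
102102727439/3291112399
117429014256226/3785129883547
127043783162566558/4095046043035315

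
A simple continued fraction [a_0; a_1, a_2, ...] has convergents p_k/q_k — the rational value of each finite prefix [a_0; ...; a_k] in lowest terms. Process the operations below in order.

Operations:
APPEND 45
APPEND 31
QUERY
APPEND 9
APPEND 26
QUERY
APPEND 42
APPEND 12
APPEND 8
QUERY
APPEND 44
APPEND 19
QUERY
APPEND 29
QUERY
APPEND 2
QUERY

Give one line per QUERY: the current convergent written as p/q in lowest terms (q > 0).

APPEND 45: p_0 = 45·1 + 0 = 45, q_0 = 45·0 + 1 = 1 → 45/1
APPEND 31: p_1 = 31·45 + 1 = 1396, q_1 = 31·1 + 0 = 31 → 1396/31
APPEND 9: p_2 = 9·1396 + 45 = 12609, q_2 = 9·31 + 1 = 280 → 12609/280
APPEND 26: p_3 = 26·12609 + 1396 = 329230, q_3 = 26·280 + 31 = 7311 → 329230/7311
APPEND 42: p_4 = 42·329230 + 12609 = 13840269, q_4 = 42·7311 + 280 = 307342 → 13840269/307342
APPEND 12: p_5 = 12·13840269 + 329230 = 166412458, q_5 = 12·307342 + 7311 = 3695415 → 166412458/3695415
APPEND 8: p_6 = 8·166412458 + 13840269 = 1345139933, q_6 = 8·3695415 + 307342 = 29870662 → 1345139933/29870662
APPEND 44: p_7 = 44·1345139933 + 166412458 = 59352569510, q_7 = 44·29870662 + 3695415 = 1318004543 → 59352569510/1318004543
APPEND 19: p_8 = 19·59352569510 + 1345139933 = 1129043960623, q_8 = 19·1318004543 + 29870662 = 25071956979 → 1129043960623/25071956979
APPEND 29: p_9 = 29·1129043960623 + 59352569510 = 32801627427577, q_9 = 29·25071956979 + 1318004543 = 728404756934 → 32801627427577/728404756934
APPEND 2: p_10 = 2·32801627427577 + 1129043960623 = 66732298815777, q_10 = 2·728404756934 + 25071956979 = 1481881470847 → 66732298815777/1481881470847

1396/31
329230/7311
1345139933/29870662
1129043960623/25071956979
32801627427577/728404756934
66732298815777/1481881470847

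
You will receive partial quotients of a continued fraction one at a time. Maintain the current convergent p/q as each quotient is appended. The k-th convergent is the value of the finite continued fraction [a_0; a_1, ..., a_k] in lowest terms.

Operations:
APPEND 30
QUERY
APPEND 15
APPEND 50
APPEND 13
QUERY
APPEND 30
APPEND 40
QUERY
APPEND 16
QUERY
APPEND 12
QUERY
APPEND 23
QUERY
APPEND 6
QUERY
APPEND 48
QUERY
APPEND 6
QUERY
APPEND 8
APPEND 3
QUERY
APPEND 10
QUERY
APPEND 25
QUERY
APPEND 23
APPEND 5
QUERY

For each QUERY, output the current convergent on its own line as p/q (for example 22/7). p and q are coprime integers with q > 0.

APPEND 30: p_0 = 30·1 + 0 = 30, q_0 = 30·0 + 1 = 1 → 30/1
APPEND 15: p_1 = 15·30 + 1 = 451, q_1 = 15·1 + 0 = 15 → 451/15
APPEND 50: p_2 = 50·451 + 30 = 22580, q_2 = 50·15 + 1 = 751 → 22580/751
APPEND 13: p_3 = 13·22580 + 451 = 293991, q_3 = 13·751 + 15 = 9778 → 293991/9778
APPEND 30: p_4 = 30·293991 + 22580 = 8842310, q_4 = 30·9778 + 751 = 294091 → 8842310/294091
APPEND 40: p_5 = 40·8842310 + 293991 = 353986391, q_5 = 40·294091 + 9778 = 11773418 → 353986391/11773418
APPEND 16: p_6 = 16·353986391 + 8842310 = 5672624566, q_6 = 16·11773418 + 294091 = 188668779 → 5672624566/188668779
APPEND 12: p_7 = 12·5672624566 + 353986391 = 68425481183, q_7 = 12·188668779 + 11773418 = 2275798766 → 68425481183/2275798766
APPEND 23: p_8 = 23·68425481183 + 5672624566 = 1579458691775, q_8 = 23·2275798766 + 188668779 = 52532040397 → 1579458691775/52532040397
APPEND 6: p_9 = 6·1579458691775 + 68425481183 = 9545177631833, q_9 = 6·52532040397 + 2275798766 = 317468041148 → 9545177631833/317468041148
APPEND 48: p_10 = 48·9545177631833 + 1579458691775 = 459747985019759, q_10 = 48·317468041148 + 52532040397 = 15290998015501 → 459747985019759/15290998015501
APPEND 6: p_11 = 6·459747985019759 + 9545177631833 = 2768033087750387, q_11 = 6·15290998015501 + 317468041148 = 92063456134154 → 2768033087750387/92063456134154
APPEND 8: p_12 = 8·2768033087750387 + 459747985019759 = 22604012687022855, q_12 = 8·92063456134154 + 15290998015501 = 751798647088733 → 22604012687022855/751798647088733
APPEND 3: p_13 = 3·22604012687022855 + 2768033087750387 = 70580071148818952, q_13 = 3·751798647088733 + 92063456134154 = 2347459397400353 → 70580071148818952/2347459397400353
APPEND 10: p_14 = 10·70580071148818952 + 22604012687022855 = 728404724175212375, q_14 = 10·2347459397400353 + 751798647088733 = 24226392621092263 → 728404724175212375/24226392621092263
APPEND 25: p_15 = 25·728404724175212375 + 70580071148818952 = 18280698175529128327, q_15 = 25·24226392621092263 + 2347459397400353 = 608007274924706928 → 18280698175529128327/608007274924706928
APPEND 23: p_16 = 23·18280698175529128327 + 728404724175212375 = 421184462761345163896, q_16 = 23·608007274924706928 + 24226392621092263 = 14008393715889351607 → 421184462761345163896/14008393715889351607
APPEND 5: p_17 = 5·421184462761345163896 + 18280698175529128327 = 2124203011982254947807, q_17 = 5·14008393715889351607 + 608007274924706928 = 70649975854371464963 → 2124203011982254947807/70649975854371464963

30/1
293991/9778
353986391/11773418
5672624566/188668779
68425481183/2275798766
1579458691775/52532040397
9545177631833/317468041148
459747985019759/15290998015501
2768033087750387/92063456134154
70580071148818952/2347459397400353
728404724175212375/24226392621092263
18280698175529128327/608007274924706928
2124203011982254947807/70649975854371464963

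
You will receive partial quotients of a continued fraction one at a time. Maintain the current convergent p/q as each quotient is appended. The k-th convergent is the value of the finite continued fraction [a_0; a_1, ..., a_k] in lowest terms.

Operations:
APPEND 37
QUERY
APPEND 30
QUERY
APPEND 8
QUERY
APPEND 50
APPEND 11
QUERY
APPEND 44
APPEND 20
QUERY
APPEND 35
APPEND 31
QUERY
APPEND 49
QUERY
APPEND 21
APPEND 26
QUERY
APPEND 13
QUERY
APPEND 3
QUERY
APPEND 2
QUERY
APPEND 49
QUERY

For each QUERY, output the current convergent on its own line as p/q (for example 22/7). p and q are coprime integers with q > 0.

37/1
1111/30
8925/241
4929896/133121
4352185596/117521201
4733211803591/127809975810
232079922234604/6266807926129
127070780969221754/3431266994963623
1656798564178613077/44738201710951618
5097466473505060985/137645872127818477
11851731511188735047/320029945966588572
585832310521753078288/15819113224490658505

APPEND 37: p_0 = 37·1 + 0 = 37, q_0 = 37·0 + 1 = 1 → 37/1
APPEND 30: p_1 = 30·37 + 1 = 1111, q_1 = 30·1 + 0 = 30 → 1111/30
APPEND 8: p_2 = 8·1111 + 37 = 8925, q_2 = 8·30 + 1 = 241 → 8925/241
APPEND 50: p_3 = 50·8925 + 1111 = 447361, q_3 = 50·241 + 30 = 12080 → 447361/12080
APPEND 11: p_4 = 11·447361 + 8925 = 4929896, q_4 = 11·12080 + 241 = 133121 → 4929896/133121
APPEND 44: p_5 = 44·4929896 + 447361 = 217362785, q_5 = 44·133121 + 12080 = 5869404 → 217362785/5869404
APPEND 20: p_6 = 20·217362785 + 4929896 = 4352185596, q_6 = 20·5869404 + 133121 = 117521201 → 4352185596/117521201
APPEND 35: p_7 = 35·4352185596 + 217362785 = 152543858645, q_7 = 35·117521201 + 5869404 = 4119111439 → 152543858645/4119111439
APPEND 31: p_8 = 31·152543858645 + 4352185596 = 4733211803591, q_8 = 31·4119111439 + 117521201 = 127809975810 → 4733211803591/127809975810
APPEND 49: p_9 = 49·4733211803591 + 152543858645 = 232079922234604, q_9 = 49·127809975810 + 4119111439 = 6266807926129 → 232079922234604/6266807926129
APPEND 21: p_10 = 21·232079922234604 + 4733211803591 = 4878411578730275, q_10 = 21·6266807926129 + 127809975810 = 131730776424519 → 4878411578730275/131730776424519
APPEND 26: p_11 = 26·4878411578730275 + 232079922234604 = 127070780969221754, q_11 = 26·131730776424519 + 6266807926129 = 3431266994963623 → 127070780969221754/3431266994963623
APPEND 13: p_12 = 13·127070780969221754 + 4878411578730275 = 1656798564178613077, q_12 = 13·3431266994963623 + 131730776424519 = 44738201710951618 → 1656798564178613077/44738201710951618
APPEND 3: p_13 = 3·1656798564178613077 + 127070780969221754 = 5097466473505060985, q_13 = 3·44738201710951618 + 3431266994963623 = 137645872127818477 → 5097466473505060985/137645872127818477
APPEND 2: p_14 = 2·5097466473505060985 + 1656798564178613077 = 11851731511188735047, q_14 = 2·137645872127818477 + 44738201710951618 = 320029945966588572 → 11851731511188735047/320029945966588572
APPEND 49: p_15 = 49·11851731511188735047 + 5097466473505060985 = 585832310521753078288, q_15 = 49·320029945966588572 + 137645872127818477 = 15819113224490658505 → 585832310521753078288/15819113224490658505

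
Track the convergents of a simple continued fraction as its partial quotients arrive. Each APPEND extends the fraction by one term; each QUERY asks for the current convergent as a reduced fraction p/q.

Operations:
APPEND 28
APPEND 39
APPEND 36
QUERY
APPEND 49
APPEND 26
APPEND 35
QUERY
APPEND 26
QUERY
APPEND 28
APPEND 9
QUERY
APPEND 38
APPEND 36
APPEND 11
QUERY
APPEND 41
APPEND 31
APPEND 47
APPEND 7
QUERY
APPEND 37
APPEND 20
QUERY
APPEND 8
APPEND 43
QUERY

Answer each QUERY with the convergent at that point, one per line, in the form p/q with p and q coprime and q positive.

39376/1405
1760079147/62802499
45812290640/1634657363
11606350244243/414133535330
175731017811512170/6270369766716221
73978416869579858651713/2639670755370509599593
55028733737557300670907973/1963515107496588412808993
19103065863396747331209601644/681628594275316620911002795

APPEND 28: p_0 = 28·1 + 0 = 28, q_0 = 28·0 + 1 = 1 → 28/1
APPEND 39: p_1 = 39·28 + 1 = 1093, q_1 = 39·1 + 0 = 39 → 1093/39
APPEND 36: p_2 = 36·1093 + 28 = 39376, q_2 = 36·39 + 1 = 1405 → 39376/1405
APPEND 49: p_3 = 49·39376 + 1093 = 1930517, q_3 = 49·1405 + 39 = 68884 → 1930517/68884
APPEND 26: p_4 = 26·1930517 + 39376 = 50232818, q_4 = 26·68884 + 1405 = 1792389 → 50232818/1792389
APPEND 35: p_5 = 35·50232818 + 1930517 = 1760079147, q_5 = 35·1792389 + 68884 = 62802499 → 1760079147/62802499
APPEND 26: p_6 = 26·1760079147 + 50232818 = 45812290640, q_6 = 26·62802499 + 1792389 = 1634657363 → 45812290640/1634657363
APPEND 28: p_7 = 28·45812290640 + 1760079147 = 1284504217067, q_7 = 28·1634657363 + 62802499 = 45833208663 → 1284504217067/45833208663
APPEND 9: p_8 = 9·1284504217067 + 45812290640 = 11606350244243, q_8 = 9·45833208663 + 1634657363 = 414133535330 → 11606350244243/414133535330
APPEND 38: p_9 = 38·11606350244243 + 1284504217067 = 442325813498301, q_9 = 38·414133535330 + 45833208663 = 15782907551203 → 442325813498301/15782907551203
APPEND 36: p_10 = 36·442325813498301 + 11606350244243 = 15935335636183079, q_10 = 36·15782907551203 + 414133535330 = 568598805378638 → 15935335636183079/568598805378638
APPEND 11: p_11 = 11·15935335636183079 + 442325813498301 = 175731017811512170, q_11 = 11·568598805378638 + 15782907551203 = 6270369766716221 → 175731017811512170/6270369766716221
APPEND 41: p_12 = 41·175731017811512170 + 15935335636183079 = 7220907065908182049, q_12 = 41·6270369766716221 + 568598805378638 = 257653759240743699 → 7220907065908182049/257653759240743699
APPEND 31: p_13 = 31·7220907065908182049 + 175731017811512170 = 224023850060965155689, q_13 = 31·257653759240743699 + 6270369766716221 = 7993536906229770890 → 224023850060965155689/7993536906229770890
APPEND 47: p_14 = 47·224023850060965155689 + 7220907065908182049 = 10536341859931270499432, q_14 = 47·7993536906229770890 + 257653759240743699 = 375953888352039975529 → 10536341859931270499432/375953888352039975529
APPEND 7: p_15 = 7·10536341859931270499432 + 224023850060965155689 = 73978416869579858651713, q_15 = 7·375953888352039975529 + 7993536906229770890 = 2639670755370509599593 → 73978416869579858651713/2639670755370509599593
APPEND 37: p_16 = 37·73978416869579858651713 + 10536341859931270499432 = 2747737766034386040612813, q_16 = 37·2639670755370509599593 + 375953888352039975529 = 98043771837060895160470 → 2747737766034386040612813/98043771837060895160470
APPEND 20: p_17 = 20·2747737766034386040612813 + 73978416869579858651713 = 55028733737557300670907973, q_17 = 20·98043771837060895160470 + 2639670755370509599593 = 1963515107496588412808993 → 55028733737557300670907973/1963515107496588412808993
APPEND 8: p_18 = 8·55028733737557300670907973 + 2747737766034386040612813 = 442977607666492791407876597, q_18 = 8·1963515107496588412808993 + 98043771837060895160470 = 15806164631809768197632414 → 442977607666492791407876597/15806164631809768197632414
APPEND 43: p_19 = 43·442977607666492791407876597 + 55028733737557300670907973 = 19103065863396747331209601644, q_19 = 43·15806164631809768197632414 + 1963515107496588412808993 = 681628594275316620911002795 → 19103065863396747331209601644/681628594275316620911002795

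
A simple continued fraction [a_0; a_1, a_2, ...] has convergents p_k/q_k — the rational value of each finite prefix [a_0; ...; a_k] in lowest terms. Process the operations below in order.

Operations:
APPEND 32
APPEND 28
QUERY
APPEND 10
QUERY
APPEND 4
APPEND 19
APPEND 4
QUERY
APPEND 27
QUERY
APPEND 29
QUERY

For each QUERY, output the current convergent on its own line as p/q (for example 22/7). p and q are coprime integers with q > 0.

APPEND 32: p_0 = 32·1 + 0 = 32, q_0 = 32·0 + 1 = 1 → 32/1
APPEND 28: p_1 = 28·32 + 1 = 897, q_1 = 28·1 + 0 = 28 → 897/28
APPEND 10: p_2 = 10·897 + 32 = 9002, q_2 = 10·28 + 1 = 281 → 9002/281
APPEND 4: p_3 = 4·9002 + 897 = 36905, q_3 = 4·281 + 28 = 1152 → 36905/1152
APPEND 19: p_4 = 19·36905 + 9002 = 710197, q_4 = 19·1152 + 281 = 22169 → 710197/22169
APPEND 4: p_5 = 4·710197 + 36905 = 2877693, q_5 = 4·22169 + 1152 = 89828 → 2877693/89828
APPEND 27: p_6 = 27·2877693 + 710197 = 78407908, q_6 = 27·89828 + 22169 = 2447525 → 78407908/2447525
APPEND 29: p_7 = 29·78407908 + 2877693 = 2276707025, q_7 = 29·2447525 + 89828 = 71068053 → 2276707025/71068053

897/28
9002/281
2877693/89828
78407908/2447525
2276707025/71068053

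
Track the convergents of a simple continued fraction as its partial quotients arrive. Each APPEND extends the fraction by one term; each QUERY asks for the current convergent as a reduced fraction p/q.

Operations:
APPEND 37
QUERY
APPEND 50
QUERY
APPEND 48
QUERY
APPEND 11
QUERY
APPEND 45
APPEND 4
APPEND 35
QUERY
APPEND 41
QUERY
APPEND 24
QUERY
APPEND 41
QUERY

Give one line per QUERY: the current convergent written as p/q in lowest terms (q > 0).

APPEND 37: p_0 = 37·1 + 0 = 37, q_0 = 37·0 + 1 = 1 → 37/1
APPEND 50: p_1 = 50·37 + 1 = 1851, q_1 = 50·1 + 0 = 50 → 1851/50
APPEND 48: p_2 = 48·1851 + 37 = 88885, q_2 = 48·50 + 1 = 2401 → 88885/2401
APPEND 11: p_3 = 11·88885 + 1851 = 979586, q_3 = 11·2401 + 50 = 26461 → 979586/26461
APPEND 45: p_4 = 45·979586 + 88885 = 44170255, q_4 = 45·26461 + 2401 = 1193146 → 44170255/1193146
APPEND 4: p_5 = 4·44170255 + 979586 = 177660606, q_5 = 4·1193146 + 26461 = 4799045 → 177660606/4799045
APPEND 35: p_6 = 35·177660606 + 44170255 = 6262291465, q_6 = 35·4799045 + 1193146 = 169159721 → 6262291465/169159721
APPEND 41: p_7 = 41·6262291465 + 177660606 = 256931610671, q_7 = 41·169159721 + 4799045 = 6940347606 → 256931610671/6940347606
APPEND 24: p_8 = 24·256931610671 + 6262291465 = 6172620947569, q_8 = 24·6940347606 + 169159721 = 166737502265 → 6172620947569/166737502265
APPEND 41: p_9 = 41·6172620947569 + 256931610671 = 253334390461000, q_9 = 41·166737502265 + 6940347606 = 6843177940471 → 253334390461000/6843177940471

37/1
1851/50
88885/2401
979586/26461
6262291465/169159721
256931610671/6940347606
6172620947569/166737502265
253334390461000/6843177940471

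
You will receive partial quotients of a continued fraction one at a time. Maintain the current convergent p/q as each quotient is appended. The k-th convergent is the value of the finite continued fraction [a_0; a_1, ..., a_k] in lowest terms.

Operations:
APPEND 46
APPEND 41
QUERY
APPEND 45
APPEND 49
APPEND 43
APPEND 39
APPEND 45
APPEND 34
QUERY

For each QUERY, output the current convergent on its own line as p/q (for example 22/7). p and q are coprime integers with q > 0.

1887/41
10711063333503/232725873178

APPEND 46: p_0 = 46·1 + 0 = 46, q_0 = 46·0 + 1 = 1 → 46/1
APPEND 41: p_1 = 41·46 + 1 = 1887, q_1 = 41·1 + 0 = 41 → 1887/41
APPEND 45: p_2 = 45·1887 + 46 = 84961, q_2 = 45·41 + 1 = 1846 → 84961/1846
APPEND 49: p_3 = 49·84961 + 1887 = 4164976, q_3 = 49·1846 + 41 = 90495 → 4164976/90495
APPEND 43: p_4 = 43·4164976 + 84961 = 179178929, q_4 = 43·90495 + 1846 = 3893131 → 179178929/3893131
APPEND 39: p_5 = 39·179178929 + 4164976 = 6992143207, q_5 = 39·3893131 + 90495 = 151922604 → 6992143207/151922604
APPEND 45: p_6 = 45·6992143207 + 179178929 = 314825623244, q_6 = 45·151922604 + 3893131 = 6840410311 → 314825623244/6840410311
APPEND 34: p_7 = 34·314825623244 + 6992143207 = 10711063333503, q_7 = 34·6840410311 + 151922604 = 232725873178 → 10711063333503/232725873178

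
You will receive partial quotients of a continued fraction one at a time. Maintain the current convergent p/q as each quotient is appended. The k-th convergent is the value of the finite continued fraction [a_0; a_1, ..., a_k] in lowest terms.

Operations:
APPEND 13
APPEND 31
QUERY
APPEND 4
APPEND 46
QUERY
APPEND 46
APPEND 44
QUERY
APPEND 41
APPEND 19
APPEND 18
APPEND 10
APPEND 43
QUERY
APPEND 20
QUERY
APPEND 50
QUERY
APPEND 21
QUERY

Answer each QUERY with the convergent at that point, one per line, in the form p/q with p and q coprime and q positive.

404/31
75338/5781
152631126/11712025
931939363350876/71511607154425
18660410266441333/1431891366318149
933952452685417526/71666079923061875
19631661916660209379/1506419569750617524

APPEND 13: p_0 = 13·1 + 0 = 13, q_0 = 13·0 + 1 = 1 → 13/1
APPEND 31: p_1 = 31·13 + 1 = 404, q_1 = 31·1 + 0 = 31 → 404/31
APPEND 4: p_2 = 4·404 + 13 = 1629, q_2 = 4·31 + 1 = 125 → 1629/125
APPEND 46: p_3 = 46·1629 + 404 = 75338, q_3 = 46·125 + 31 = 5781 → 75338/5781
APPEND 46: p_4 = 46·75338 + 1629 = 3467177, q_4 = 46·5781 + 125 = 266051 → 3467177/266051
APPEND 44: p_5 = 44·3467177 + 75338 = 152631126, q_5 = 44·266051 + 5781 = 11712025 → 152631126/11712025
APPEND 41: p_6 = 41·152631126 + 3467177 = 6261343343, q_6 = 41·11712025 + 266051 = 480459076 → 6261343343/480459076
APPEND 19: p_7 = 19·6261343343 + 152631126 = 119118154643, q_7 = 19·480459076 + 11712025 = 9140434469 → 119118154643/9140434469
APPEND 18: p_8 = 18·119118154643 + 6261343343 = 2150388126917, q_8 = 18·9140434469 + 480459076 = 165008279518 → 2150388126917/165008279518
APPEND 10: p_9 = 10·2150388126917 + 119118154643 = 21622999423813, q_9 = 10·165008279518 + 9140434469 = 1659223229649 → 21622999423813/1659223229649
APPEND 43: p_10 = 43·21622999423813 + 2150388126917 = 931939363350876, q_10 = 43·1659223229649 + 165008279518 = 71511607154425 → 931939363350876/71511607154425
APPEND 20: p_11 = 20·931939363350876 + 21622999423813 = 18660410266441333, q_11 = 20·71511607154425 + 1659223229649 = 1431891366318149 → 18660410266441333/1431891366318149
APPEND 50: p_12 = 50·18660410266441333 + 931939363350876 = 933952452685417526, q_12 = 50·1431891366318149 + 71511607154425 = 71666079923061875 → 933952452685417526/71666079923061875
APPEND 21: p_13 = 21·933952452685417526 + 18660410266441333 = 19631661916660209379, q_13 = 21·71666079923061875 + 1431891366318149 = 1506419569750617524 → 19631661916660209379/1506419569750617524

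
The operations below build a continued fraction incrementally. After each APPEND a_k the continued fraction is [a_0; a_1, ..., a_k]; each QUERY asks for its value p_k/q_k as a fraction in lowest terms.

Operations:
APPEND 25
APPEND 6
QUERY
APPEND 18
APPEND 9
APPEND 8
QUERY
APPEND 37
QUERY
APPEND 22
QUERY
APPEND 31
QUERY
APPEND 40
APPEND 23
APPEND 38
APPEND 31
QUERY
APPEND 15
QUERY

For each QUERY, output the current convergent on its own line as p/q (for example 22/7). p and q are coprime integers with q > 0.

APPEND 25: p_0 = 25·1 + 0 = 25, q_0 = 25·0 + 1 = 1 → 25/1
APPEND 6: p_1 = 6·25 + 1 = 151, q_1 = 6·1 + 0 = 6 → 151/6
APPEND 18: p_2 = 18·151 + 25 = 2743, q_2 = 18·6 + 1 = 109 → 2743/109
APPEND 9: p_3 = 9·2743 + 151 = 24838, q_3 = 9·109 + 6 = 987 → 24838/987
APPEND 8: p_4 = 8·24838 + 2743 = 201447, q_4 = 8·987 + 109 = 8005 → 201447/8005
APPEND 37: p_5 = 37·201447 + 24838 = 7478377, q_5 = 37·8005 + 987 = 297172 → 7478377/297172
APPEND 22: p_6 = 22·7478377 + 201447 = 164725741, q_6 = 22·297172 + 8005 = 6545789 → 164725741/6545789
APPEND 31: p_7 = 31·164725741 + 7478377 = 5113976348, q_7 = 31·6545789 + 297172 = 203216631 → 5113976348/203216631
APPEND 40: p_8 = 40·5113976348 + 164725741 = 204723779661, q_8 = 40·203216631 + 6545789 = 8135211029 → 204723779661/8135211029
APPEND 23: p_9 = 23·204723779661 + 5113976348 = 4713760908551, q_9 = 23·8135211029 + 203216631 = 187313070298 → 4713760908551/187313070298
APPEND 38: p_10 = 38·4713760908551 + 204723779661 = 179327638304599, q_10 = 38·187313070298 + 8135211029 = 7126031882353 → 179327638304599/7126031882353
APPEND 31: p_11 = 31·179327638304599 + 4713760908551 = 5563870548351120, q_11 = 31·7126031882353 + 187313070298 = 221094301423241 → 5563870548351120/221094301423241
APPEND 15: p_12 = 15·5563870548351120 + 179327638304599 = 83637385863571399, q_12 = 15·221094301423241 + 7126031882353 = 3323540553230968 → 83637385863571399/3323540553230968

151/6
201447/8005
7478377/297172
164725741/6545789
5113976348/203216631
5563870548351120/221094301423241
83637385863571399/3323540553230968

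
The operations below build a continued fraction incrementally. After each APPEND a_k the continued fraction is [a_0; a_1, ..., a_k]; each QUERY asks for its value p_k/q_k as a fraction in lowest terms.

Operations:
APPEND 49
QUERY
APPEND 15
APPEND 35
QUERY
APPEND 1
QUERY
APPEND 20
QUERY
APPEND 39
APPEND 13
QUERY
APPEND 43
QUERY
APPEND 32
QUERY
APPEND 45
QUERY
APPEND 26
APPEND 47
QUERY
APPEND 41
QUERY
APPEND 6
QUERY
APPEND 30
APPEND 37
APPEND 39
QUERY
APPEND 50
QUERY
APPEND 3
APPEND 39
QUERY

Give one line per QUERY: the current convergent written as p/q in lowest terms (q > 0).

49/1
25809/526
26545/541
556709/11346
283153257/5770801
12197328247/248587478
390597657161/7960570097
17589091900492/358474241843
21529817484188283/438788144568548
883180223838789556/17999642218168483
5320611160516925619/108436641453579446
231971691552076590033085/4727695820148786488566
11604528454271445841230531/236505930102856323426677
1378381253574561596276492973/28092079889122848837401960

APPEND 49: p_0 = 49·1 + 0 = 49, q_0 = 49·0 + 1 = 1 → 49/1
APPEND 15: p_1 = 15·49 + 1 = 736, q_1 = 15·1 + 0 = 15 → 736/15
APPEND 35: p_2 = 35·736 + 49 = 25809, q_2 = 35·15 + 1 = 526 → 25809/526
APPEND 1: p_3 = 1·25809 + 736 = 26545, q_3 = 1·526 + 15 = 541 → 26545/541
APPEND 20: p_4 = 20·26545 + 25809 = 556709, q_4 = 20·541 + 526 = 11346 → 556709/11346
APPEND 39: p_5 = 39·556709 + 26545 = 21738196, q_5 = 39·11346 + 541 = 443035 → 21738196/443035
APPEND 13: p_6 = 13·21738196 + 556709 = 283153257, q_6 = 13·443035 + 11346 = 5770801 → 283153257/5770801
APPEND 43: p_7 = 43·283153257 + 21738196 = 12197328247, q_7 = 43·5770801 + 443035 = 248587478 → 12197328247/248587478
APPEND 32: p_8 = 32·12197328247 + 283153257 = 390597657161, q_8 = 32·248587478 + 5770801 = 7960570097 → 390597657161/7960570097
APPEND 45: p_9 = 45·390597657161 + 12197328247 = 17589091900492, q_9 = 45·7960570097 + 248587478 = 358474241843 → 17589091900492/358474241843
APPEND 26: p_10 = 26·17589091900492 + 390597657161 = 457706987069953, q_10 = 26·358474241843 + 7960570097 = 9328290858015 → 457706987069953/9328290858015
APPEND 47: p_11 = 47·457706987069953 + 17589091900492 = 21529817484188283, q_11 = 47·9328290858015 + 358474241843 = 438788144568548 → 21529817484188283/438788144568548
APPEND 41: p_12 = 41·21529817484188283 + 457706987069953 = 883180223838789556, q_12 = 41·438788144568548 + 9328290858015 = 17999642218168483 → 883180223838789556/17999642218168483
APPEND 6: p_13 = 6·883180223838789556 + 21529817484188283 = 5320611160516925619, q_13 = 6·17999642218168483 + 438788144568548 = 108436641453579446 → 5320611160516925619/108436641453579446
APPEND 30: p_14 = 30·5320611160516925619 + 883180223838789556 = 160501515039346558126, q_14 = 30·108436641453579446 + 17999642218168483 = 3271098885825551863 → 160501515039346558126/3271098885825551863
APPEND 37: p_15 = 37·160501515039346558126 + 5320611160516925619 = 5943876667616339576281, q_15 = 37·3271098885825551863 + 108436641453579446 = 121139095416998998377 → 5943876667616339576281/121139095416998998377
APPEND 39: p_16 = 39·5943876667616339576281 + 160501515039346558126 = 231971691552076590033085, q_16 = 39·121139095416998998377 + 3271098885825551863 = 4727695820148786488566 → 231971691552076590033085/4727695820148786488566
APPEND 50: p_17 = 50·231971691552076590033085 + 5943876667616339576281 = 11604528454271445841230531, q_17 = 50·4727695820148786488566 + 121139095416998998377 = 236505930102856323426677 → 11604528454271445841230531/236505930102856323426677
APPEND 3: p_18 = 3·11604528454271445841230531 + 231971691552076590033085 = 35045557054366414113724678, q_18 = 3·236505930102856323426677 + 4727695820148786488566 = 714245486128717756768597 → 35045557054366414113724678/714245486128717756768597
APPEND 39: p_19 = 39·35045557054366414113724678 + 11604528454271445841230531 = 1378381253574561596276492973, q_19 = 39·714245486128717756768597 + 236505930102856323426677 = 28092079889122848837401960 → 1378381253574561596276492973/28092079889122848837401960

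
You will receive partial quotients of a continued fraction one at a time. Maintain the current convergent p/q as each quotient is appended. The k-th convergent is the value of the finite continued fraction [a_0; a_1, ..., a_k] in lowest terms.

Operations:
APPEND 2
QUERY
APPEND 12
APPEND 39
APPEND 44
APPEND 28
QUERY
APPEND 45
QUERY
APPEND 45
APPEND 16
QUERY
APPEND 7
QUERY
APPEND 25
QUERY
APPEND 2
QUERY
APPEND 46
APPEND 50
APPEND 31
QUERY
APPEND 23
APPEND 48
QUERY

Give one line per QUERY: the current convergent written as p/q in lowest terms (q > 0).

2/1
1205341/578613
54283358/26058233
39157586574/18797243801
276547062469/132753905705
6952834148299/3337644886426
14182215359067/6808043678557
1023067831448137008/491114420863209715
1132073037874125543456/543441380209783421011

APPEND 2: p_0 = 2·1 + 0 = 2, q_0 = 2·0 + 1 = 1 → 2/1
APPEND 12: p_1 = 12·2 + 1 = 25, q_1 = 12·1 + 0 = 12 → 25/12
APPEND 39: p_2 = 39·25 + 2 = 977, q_2 = 39·12 + 1 = 469 → 977/469
APPEND 44: p_3 = 44·977 + 25 = 43013, q_3 = 44·469 + 12 = 20648 → 43013/20648
APPEND 28: p_4 = 28·43013 + 977 = 1205341, q_4 = 28·20648 + 469 = 578613 → 1205341/578613
APPEND 45: p_5 = 45·1205341 + 43013 = 54283358, q_5 = 45·578613 + 20648 = 26058233 → 54283358/26058233
APPEND 45: p_6 = 45·54283358 + 1205341 = 2443956451, q_6 = 45·26058233 + 578613 = 1173199098 → 2443956451/1173199098
APPEND 16: p_7 = 16·2443956451 + 54283358 = 39157586574, q_7 = 16·1173199098 + 26058233 = 18797243801 → 39157586574/18797243801
APPEND 7: p_8 = 7·39157586574 + 2443956451 = 276547062469, q_8 = 7·18797243801 + 1173199098 = 132753905705 → 276547062469/132753905705
APPEND 25: p_9 = 25·276547062469 + 39157586574 = 6952834148299, q_9 = 25·132753905705 + 18797243801 = 3337644886426 → 6952834148299/3337644886426
APPEND 2: p_10 = 2·6952834148299 + 276547062469 = 14182215359067, q_10 = 2·3337644886426 + 132753905705 = 6808043678557 → 14182215359067/6808043678557
APPEND 46: p_11 = 46·14182215359067 + 6952834148299 = 659334740665381, q_11 = 46·6808043678557 + 3337644886426 = 316507654100048 → 659334740665381/316507654100048
APPEND 50: p_12 = 50·659334740665381 + 14182215359067 = 32980919248628117, q_12 = 50·316507654100048 + 6808043678557 = 15832190748680957 → 32980919248628117/15832190748680957
APPEND 31: p_13 = 31·32980919248628117 + 659334740665381 = 1023067831448137008, q_13 = 31·15832190748680957 + 316507654100048 = 491114420863209715 → 1023067831448137008/491114420863209715
APPEND 23: p_14 = 23·1023067831448137008 + 32980919248628117 = 23563541042555779301, q_14 = 23·491114420863209715 + 15832190748680957 = 11311463870602504402 → 23563541042555779301/11311463870602504402
APPEND 48: p_15 = 48·23563541042555779301 + 1023067831448137008 = 1132073037874125543456, q_15 = 48·11311463870602504402 + 491114420863209715 = 543441380209783421011 → 1132073037874125543456/543441380209783421011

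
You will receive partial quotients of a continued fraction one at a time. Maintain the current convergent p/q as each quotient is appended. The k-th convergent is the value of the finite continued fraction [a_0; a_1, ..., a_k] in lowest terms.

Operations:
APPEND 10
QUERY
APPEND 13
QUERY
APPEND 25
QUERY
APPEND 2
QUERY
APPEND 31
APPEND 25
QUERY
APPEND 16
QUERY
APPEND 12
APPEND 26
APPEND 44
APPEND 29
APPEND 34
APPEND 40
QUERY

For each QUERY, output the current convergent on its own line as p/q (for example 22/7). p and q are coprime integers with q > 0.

APPEND 10: p_0 = 10·1 + 0 = 10, q_0 = 10·0 + 1 = 1 → 10/1
APPEND 13: p_1 = 13·10 + 1 = 131, q_1 = 13·1 + 0 = 13 → 131/13
APPEND 25: p_2 = 25·131 + 10 = 3285, q_2 = 25·13 + 1 = 326 → 3285/326
APPEND 2: p_3 = 2·3285 + 131 = 6701, q_3 = 2·326 + 13 = 665 → 6701/665
APPEND 31: p_4 = 31·6701 + 3285 = 211016, q_4 = 31·665 + 326 = 20941 → 211016/20941
APPEND 25: p_5 = 25·211016 + 6701 = 5282101, q_5 = 25·20941 + 665 = 524190 → 5282101/524190
APPEND 16: p_6 = 16·5282101 + 211016 = 84724632, q_6 = 16·524190 + 20941 = 8407981 → 84724632/8407981
APPEND 12: p_7 = 12·84724632 + 5282101 = 1021977685, q_7 = 12·8407981 + 524190 = 101419962 → 1021977685/101419962
APPEND 26: p_8 = 26·1021977685 + 84724632 = 26656144442, q_8 = 26·101419962 + 8407981 = 2645326993 → 26656144442/2645326993
APPEND 44: p_9 = 44·26656144442 + 1021977685 = 1173892333133, q_9 = 44·2645326993 + 101419962 = 116495807654 → 1173892333133/116495807654
APPEND 29: p_10 = 29·1173892333133 + 26656144442 = 34069533805299, q_10 = 29·116495807654 + 2645326993 = 3381023748959 → 34069533805299/3381023748959
APPEND 34: p_11 = 34·34069533805299 + 1173892333133 = 1159538041713299, q_11 = 34·3381023748959 + 116495807654 = 115071303272260 → 1159538041713299/115071303272260
APPEND 40: p_12 = 40·1159538041713299 + 34069533805299 = 46415591202337259, q_12 = 40·115071303272260 + 3381023748959 = 4606233154639359 → 46415591202337259/4606233154639359

10/1
131/13
3285/326
6701/665
5282101/524190
84724632/8407981
46415591202337259/4606233154639359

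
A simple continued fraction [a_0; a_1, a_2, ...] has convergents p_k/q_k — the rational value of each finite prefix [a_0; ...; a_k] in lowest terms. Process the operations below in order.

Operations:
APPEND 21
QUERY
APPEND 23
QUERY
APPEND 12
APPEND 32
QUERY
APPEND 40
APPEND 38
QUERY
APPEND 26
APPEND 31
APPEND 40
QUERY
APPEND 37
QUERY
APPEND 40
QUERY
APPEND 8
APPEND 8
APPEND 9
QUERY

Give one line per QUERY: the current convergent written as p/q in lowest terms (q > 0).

APPEND 21: p_0 = 21·1 + 0 = 21, q_0 = 21·0 + 1 = 1 → 21/1
APPEND 23: p_1 = 23·21 + 1 = 484, q_1 = 23·1 + 0 = 23 → 484/23
APPEND 12: p_2 = 12·484 + 21 = 5829, q_2 = 12·23 + 1 = 277 → 5829/277
APPEND 32: p_3 = 32·5829 + 484 = 187012, q_3 = 32·277 + 23 = 8887 → 187012/8887
APPEND 40: p_4 = 40·187012 + 5829 = 7486309, q_4 = 40·8887 + 277 = 355757 → 7486309/355757
APPEND 38: p_5 = 38·7486309 + 187012 = 284666754, q_5 = 38·355757 + 8887 = 13527653 → 284666754/13527653
APPEND 26: p_6 = 26·284666754 + 7486309 = 7408821913, q_6 = 26·13527653 + 355757 = 352074735 → 7408821913/352074735
APPEND 31: p_7 = 31·7408821913 + 284666754 = 229958146057, q_7 = 31·352074735 + 13527653 = 10927844438 → 229958146057/10927844438
APPEND 40: p_8 = 40·229958146057 + 7408821913 = 9205734664193, q_8 = 40·10927844438 + 352074735 = 437465852255 → 9205734664193/437465852255
APPEND 37: p_9 = 37·9205734664193 + 229958146057 = 340842140721198, q_9 = 37·437465852255 + 10927844438 = 16197164377873 → 340842140721198/16197164377873
APPEND 40: p_10 = 40·340842140721198 + 9205734664193 = 13642891363512113, q_10 = 40·16197164377873 + 437465852255 = 648324040967175 → 13642891363512113/648324040967175
APPEND 8: p_11 = 8·13642891363512113 + 340842140721198 = 109483973048818102, q_11 = 8·648324040967175 + 16197164377873 = 5202789492115273 → 109483973048818102/5202789492115273
APPEND 8: p_12 = 8·109483973048818102 + 13642891363512113 = 889514675754056929, q_12 = 8·5202789492115273 + 648324040967175 = 42270639977889359 → 889514675754056929/42270639977889359
APPEND 9: p_13 = 9·889514675754056929 + 109483973048818102 = 8115116054835330463, q_13 = 9·42270639977889359 + 5202789492115273 = 385638549293119504 → 8115116054835330463/385638549293119504

21/1
484/23
187012/8887
284666754/13527653
9205734664193/437465852255
340842140721198/16197164377873
13642891363512113/648324040967175
8115116054835330463/385638549293119504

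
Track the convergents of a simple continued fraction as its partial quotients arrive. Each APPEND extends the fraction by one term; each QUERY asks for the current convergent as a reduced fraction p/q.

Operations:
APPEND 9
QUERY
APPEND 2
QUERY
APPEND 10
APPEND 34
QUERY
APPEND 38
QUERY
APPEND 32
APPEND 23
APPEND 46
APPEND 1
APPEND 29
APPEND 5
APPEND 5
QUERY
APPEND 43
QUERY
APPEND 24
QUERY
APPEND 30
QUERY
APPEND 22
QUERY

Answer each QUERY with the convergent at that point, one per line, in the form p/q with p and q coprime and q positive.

9/1
19/2
6785/716
258029/27229
7023521481637/741170435969
303362445282430/32012897862483
7287722208259957/769050719135561
218935028693081140/23103534471929313
4823858353456045037/509046809101580447

APPEND 9: p_0 = 9·1 + 0 = 9, q_0 = 9·0 + 1 = 1 → 9/1
APPEND 2: p_1 = 2·9 + 1 = 19, q_1 = 2·1 + 0 = 2 → 19/2
APPEND 10: p_2 = 10·19 + 9 = 199, q_2 = 10·2 + 1 = 21 → 199/21
APPEND 34: p_3 = 34·199 + 19 = 6785, q_3 = 34·21 + 2 = 716 → 6785/716
APPEND 38: p_4 = 38·6785 + 199 = 258029, q_4 = 38·716 + 21 = 27229 → 258029/27229
APPEND 32: p_5 = 32·258029 + 6785 = 8263713, q_5 = 32·27229 + 716 = 872044 → 8263713/872044
APPEND 23: p_6 = 23·8263713 + 258029 = 190323428, q_6 = 23·872044 + 27229 = 20084241 → 190323428/20084241
APPEND 46: p_7 = 46·190323428 + 8263713 = 8763141401, q_7 = 46·20084241 + 872044 = 924747130 → 8763141401/924747130
APPEND 1: p_8 = 1·8763141401 + 190323428 = 8953464829, q_8 = 1·924747130 + 20084241 = 944831371 → 8953464829/944831371
APPEND 29: p_9 = 29·8953464829 + 8763141401 = 268413621442, q_9 = 29·944831371 + 924747130 = 28324856889 → 268413621442/28324856889
APPEND 5: p_10 = 5·268413621442 + 8953464829 = 1351021572039, q_10 = 5·28324856889 + 944831371 = 142569115816 → 1351021572039/142569115816
APPEND 5: p_11 = 5·1351021572039 + 268413621442 = 7023521481637, q_11 = 5·142569115816 + 28324856889 = 741170435969 → 7023521481637/741170435969
APPEND 43: p_12 = 43·7023521481637 + 1351021572039 = 303362445282430, q_12 = 43·741170435969 + 142569115816 = 32012897862483 → 303362445282430/32012897862483
APPEND 24: p_13 = 24·303362445282430 + 7023521481637 = 7287722208259957, q_13 = 24·32012897862483 + 741170435969 = 769050719135561 → 7287722208259957/769050719135561
APPEND 30: p_14 = 30·7287722208259957 + 303362445282430 = 218935028693081140, q_14 = 30·769050719135561 + 32012897862483 = 23103534471929313 → 218935028693081140/23103534471929313
APPEND 22: p_15 = 22·218935028693081140 + 7287722208259957 = 4823858353456045037, q_15 = 22·23103534471929313 + 769050719135561 = 509046809101580447 → 4823858353456045037/509046809101580447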